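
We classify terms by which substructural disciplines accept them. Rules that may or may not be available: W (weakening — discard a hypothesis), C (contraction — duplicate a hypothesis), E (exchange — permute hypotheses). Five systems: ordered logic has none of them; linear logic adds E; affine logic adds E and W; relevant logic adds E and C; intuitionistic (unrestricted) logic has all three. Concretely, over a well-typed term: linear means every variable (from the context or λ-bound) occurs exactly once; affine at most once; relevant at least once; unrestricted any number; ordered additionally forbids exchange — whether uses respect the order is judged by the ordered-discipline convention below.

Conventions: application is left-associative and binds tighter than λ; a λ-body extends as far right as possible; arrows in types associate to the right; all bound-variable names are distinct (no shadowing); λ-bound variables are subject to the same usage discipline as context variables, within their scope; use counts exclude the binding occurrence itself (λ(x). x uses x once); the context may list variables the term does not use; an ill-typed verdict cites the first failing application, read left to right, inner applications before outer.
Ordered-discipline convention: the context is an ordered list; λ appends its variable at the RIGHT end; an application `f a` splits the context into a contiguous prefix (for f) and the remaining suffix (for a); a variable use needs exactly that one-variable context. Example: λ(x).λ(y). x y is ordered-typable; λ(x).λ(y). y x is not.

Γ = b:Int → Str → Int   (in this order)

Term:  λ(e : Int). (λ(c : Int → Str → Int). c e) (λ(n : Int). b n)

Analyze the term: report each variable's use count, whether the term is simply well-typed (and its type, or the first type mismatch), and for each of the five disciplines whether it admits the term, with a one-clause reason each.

variable uses: b: 1, e (bound): 1, c (bound): 1, n (bound): 1
order of uses: c, e, b, n
typing: the term checks, with type Int → Str → Int
ordered ✗ (no contiguous prefix/suffix split fits c, e, b, n)
linear ✓ (each of b, e, c, n used exactly once)
affine ✓ (b, e, c, n: no repeats, contraction unneeded)
relevant ✓ (every one of b, e, c, n appears)
unrestricted ✓ (type-checks (Int → Str → Int) and nothing is barred)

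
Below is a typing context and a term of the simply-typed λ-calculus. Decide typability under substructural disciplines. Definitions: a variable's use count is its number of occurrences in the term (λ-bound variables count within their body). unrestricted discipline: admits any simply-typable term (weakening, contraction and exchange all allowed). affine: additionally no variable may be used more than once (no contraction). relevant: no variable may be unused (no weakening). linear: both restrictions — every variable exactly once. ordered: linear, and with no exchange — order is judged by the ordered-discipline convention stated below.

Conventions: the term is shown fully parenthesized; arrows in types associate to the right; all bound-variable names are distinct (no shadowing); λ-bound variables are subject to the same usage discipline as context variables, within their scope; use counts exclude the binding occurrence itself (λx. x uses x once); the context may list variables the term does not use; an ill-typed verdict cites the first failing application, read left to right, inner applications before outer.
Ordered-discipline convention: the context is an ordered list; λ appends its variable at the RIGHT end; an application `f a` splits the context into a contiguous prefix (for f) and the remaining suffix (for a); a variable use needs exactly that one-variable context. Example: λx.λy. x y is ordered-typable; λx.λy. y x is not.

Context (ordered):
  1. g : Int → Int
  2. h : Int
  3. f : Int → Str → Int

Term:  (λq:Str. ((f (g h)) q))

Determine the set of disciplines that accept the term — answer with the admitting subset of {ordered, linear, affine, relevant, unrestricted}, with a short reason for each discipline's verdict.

admitted in: linear, affine, relevant, unrestricted
counts: g ×1; h ×1; f ×1; q [bound] ×1
left-to-right use order: f, g, h, q
typing: the term checks, with type Str → Int
ordered ✗ (use order f, g, h, q needs exchange)
linear ✓ (exactly-once usage across g, h, f, q)
affine ✓ (none of g, h, f, q used more than once)
relevant ✓ (g, h, f, q: all used, weakening unneeded)
unrestricted ✓ (simply typable at Str → Int; W, C, E all held)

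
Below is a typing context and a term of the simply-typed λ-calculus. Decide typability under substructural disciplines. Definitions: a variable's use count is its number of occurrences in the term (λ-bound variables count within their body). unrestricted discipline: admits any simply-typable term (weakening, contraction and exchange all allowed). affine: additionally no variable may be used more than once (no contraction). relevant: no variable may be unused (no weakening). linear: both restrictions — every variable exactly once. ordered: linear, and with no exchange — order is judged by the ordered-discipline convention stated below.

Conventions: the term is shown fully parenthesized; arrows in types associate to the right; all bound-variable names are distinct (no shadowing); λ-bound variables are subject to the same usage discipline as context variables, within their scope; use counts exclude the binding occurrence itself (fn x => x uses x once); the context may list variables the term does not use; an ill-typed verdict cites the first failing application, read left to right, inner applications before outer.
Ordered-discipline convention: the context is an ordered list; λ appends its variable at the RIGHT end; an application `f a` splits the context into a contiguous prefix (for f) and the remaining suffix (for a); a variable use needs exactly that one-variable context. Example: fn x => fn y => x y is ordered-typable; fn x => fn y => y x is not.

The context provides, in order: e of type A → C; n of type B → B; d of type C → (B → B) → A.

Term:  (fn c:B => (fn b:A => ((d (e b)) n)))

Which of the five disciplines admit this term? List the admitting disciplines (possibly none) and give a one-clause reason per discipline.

admitting disciplines: affine, unrestricted
counts: e=1, n=1, d=1, c [bound]=0, b [bound]=1
uses in reading order: d, e, b, n
typing: well-typed at B → A → A
ordered: ✗ — c never used (weakening)
linear: ✗ — c never used (weakening)
affine: ✓ — none of e, n, d, c, b used more than once
relevant: ✗ — c never used (weakening)
unrestricted: ✓ — well-typed at B → A → A; no restrictions here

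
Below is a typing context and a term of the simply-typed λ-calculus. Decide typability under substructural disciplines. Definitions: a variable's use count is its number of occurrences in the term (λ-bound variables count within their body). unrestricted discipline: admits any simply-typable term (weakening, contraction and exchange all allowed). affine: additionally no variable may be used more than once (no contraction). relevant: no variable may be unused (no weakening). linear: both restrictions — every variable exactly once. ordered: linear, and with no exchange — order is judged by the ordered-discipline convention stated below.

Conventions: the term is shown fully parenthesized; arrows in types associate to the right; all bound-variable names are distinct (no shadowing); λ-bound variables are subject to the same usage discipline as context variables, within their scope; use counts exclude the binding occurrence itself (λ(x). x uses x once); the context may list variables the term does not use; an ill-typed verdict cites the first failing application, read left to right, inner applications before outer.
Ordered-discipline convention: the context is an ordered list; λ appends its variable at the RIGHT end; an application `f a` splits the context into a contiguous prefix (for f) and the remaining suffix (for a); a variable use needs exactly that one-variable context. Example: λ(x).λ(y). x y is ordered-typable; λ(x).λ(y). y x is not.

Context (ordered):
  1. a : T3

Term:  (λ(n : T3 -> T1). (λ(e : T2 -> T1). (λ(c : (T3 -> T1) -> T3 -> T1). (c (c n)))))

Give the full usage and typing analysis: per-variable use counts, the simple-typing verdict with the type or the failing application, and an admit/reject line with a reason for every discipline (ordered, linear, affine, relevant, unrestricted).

usage: a ×0, n (bound) ×1, e (bound) ×0, c (bound) ×2
use order (left to right): c, c, n
typing: ✓ — (T3 -> T1) -> (T2 -> T1) -> ((T3 -> T1) -> T3 -> T1) -> T3 -> T1
ordered: ✗, needs contraction — c ×2; a, e never used (weakening)
linear: ✗, needs contraction — c ×2; a, e never used (weakening)
affine: ✗, needs contraction — c ×2
relevant: ✗, a, e never used (weakening)
unrestricted: ✓, type-checks ((T3 -> T1) -> (T2 -> T1) -> ((T3 -> T1) -> T3 -> T1) -> T3 -> T1) and nothing is barred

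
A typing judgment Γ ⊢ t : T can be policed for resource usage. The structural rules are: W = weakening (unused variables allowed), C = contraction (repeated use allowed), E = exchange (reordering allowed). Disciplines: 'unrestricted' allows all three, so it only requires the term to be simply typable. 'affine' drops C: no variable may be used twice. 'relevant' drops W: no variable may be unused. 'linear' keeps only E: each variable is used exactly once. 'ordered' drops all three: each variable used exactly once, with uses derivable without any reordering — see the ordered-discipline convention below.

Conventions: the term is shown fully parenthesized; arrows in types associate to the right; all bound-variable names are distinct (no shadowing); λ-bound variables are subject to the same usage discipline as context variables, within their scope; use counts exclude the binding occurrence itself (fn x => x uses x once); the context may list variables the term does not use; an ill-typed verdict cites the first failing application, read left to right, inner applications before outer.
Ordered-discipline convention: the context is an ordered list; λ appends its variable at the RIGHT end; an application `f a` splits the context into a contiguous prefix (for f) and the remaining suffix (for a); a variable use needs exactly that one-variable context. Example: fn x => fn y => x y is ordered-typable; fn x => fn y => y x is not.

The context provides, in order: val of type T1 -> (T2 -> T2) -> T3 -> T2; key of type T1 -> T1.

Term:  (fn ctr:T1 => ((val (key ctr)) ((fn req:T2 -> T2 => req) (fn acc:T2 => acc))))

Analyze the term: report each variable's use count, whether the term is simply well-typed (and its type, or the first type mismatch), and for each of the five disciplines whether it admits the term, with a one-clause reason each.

counts: val ×1, key ×1, ctr [bound] ×1, req [bound] ×1, acc [bound] ×1
order of uses: val, key, ctr, req, acc
typing: well-typed at T1 -> T3 -> T2
ordered: ✓ — val, key, ctr, req, acc: once each, no exchange needed
linear: ✓ — val, key, ctr, req, acc: one use apiece
affine: ✓ — val, key, ctr, req, acc: no repeats, contraction unneeded
relevant: ✓ — every one of val, key, ctr, req, acc appears
unrestricted: ✓ — well-typed at T1 -> T3 -> T2; no restrictions here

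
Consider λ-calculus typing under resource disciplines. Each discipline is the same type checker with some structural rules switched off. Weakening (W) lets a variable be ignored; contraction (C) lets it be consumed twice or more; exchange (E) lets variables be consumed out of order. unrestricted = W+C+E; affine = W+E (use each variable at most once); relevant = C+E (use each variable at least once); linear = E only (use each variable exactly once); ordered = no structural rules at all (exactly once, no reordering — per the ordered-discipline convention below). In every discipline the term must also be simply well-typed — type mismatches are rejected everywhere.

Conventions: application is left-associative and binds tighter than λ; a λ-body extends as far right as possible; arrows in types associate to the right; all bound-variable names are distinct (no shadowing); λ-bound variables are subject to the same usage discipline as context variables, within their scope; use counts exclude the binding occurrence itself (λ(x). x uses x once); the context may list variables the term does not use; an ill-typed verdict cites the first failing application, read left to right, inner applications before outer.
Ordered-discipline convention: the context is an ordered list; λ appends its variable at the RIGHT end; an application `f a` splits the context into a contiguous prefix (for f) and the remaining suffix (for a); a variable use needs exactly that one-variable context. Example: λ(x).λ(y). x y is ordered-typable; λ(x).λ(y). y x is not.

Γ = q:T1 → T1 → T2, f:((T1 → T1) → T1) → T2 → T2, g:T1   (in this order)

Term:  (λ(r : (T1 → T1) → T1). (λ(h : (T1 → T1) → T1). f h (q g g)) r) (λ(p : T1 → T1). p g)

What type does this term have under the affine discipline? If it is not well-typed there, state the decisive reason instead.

not well-typed under affine — needs contraction — g ×3
variable uses: q=1, f=1, g=3, r (bound)=1, h (bound)=1, p (bound)=1
use order (left to right): f, h, q, g, g, r, p, g
typing: well-typed — term : T2
per-discipline verdicts: ordered ✗ · linear ✗ · affine ✗ · relevant ✓ · unrestricted ✓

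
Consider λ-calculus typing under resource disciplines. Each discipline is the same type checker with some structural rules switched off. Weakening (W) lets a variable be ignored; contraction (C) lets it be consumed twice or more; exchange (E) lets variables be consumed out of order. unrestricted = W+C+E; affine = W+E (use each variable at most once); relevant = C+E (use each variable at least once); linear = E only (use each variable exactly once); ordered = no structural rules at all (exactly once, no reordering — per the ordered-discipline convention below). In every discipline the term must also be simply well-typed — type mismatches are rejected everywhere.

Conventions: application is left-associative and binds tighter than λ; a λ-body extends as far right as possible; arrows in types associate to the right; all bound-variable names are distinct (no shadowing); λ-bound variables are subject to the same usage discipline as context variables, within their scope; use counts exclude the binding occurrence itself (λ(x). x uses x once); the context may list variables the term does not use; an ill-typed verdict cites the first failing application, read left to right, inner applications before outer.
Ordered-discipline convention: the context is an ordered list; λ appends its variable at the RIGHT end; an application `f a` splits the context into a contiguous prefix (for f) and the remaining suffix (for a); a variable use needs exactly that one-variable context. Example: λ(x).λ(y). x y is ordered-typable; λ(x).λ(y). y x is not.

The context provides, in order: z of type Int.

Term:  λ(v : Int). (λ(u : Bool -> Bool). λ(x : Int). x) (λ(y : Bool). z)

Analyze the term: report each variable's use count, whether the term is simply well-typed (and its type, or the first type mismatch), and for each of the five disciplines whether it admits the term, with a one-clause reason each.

usage: z=1; v (bound)=0; u (bound)=0; x (bound)=1; y (bound)=0
left-to-right use order: x, z
typing: ill-typed: a function awaiting Bool -> Bool gets Bool -> Int
ordered: ✗, fails simple typing
linear: ✗, a type mismatch blocks all five
affine: ✗, the type mismatch rejects it
relevant: ✗, not simply typable
unrestricted: ✗, fails simple typing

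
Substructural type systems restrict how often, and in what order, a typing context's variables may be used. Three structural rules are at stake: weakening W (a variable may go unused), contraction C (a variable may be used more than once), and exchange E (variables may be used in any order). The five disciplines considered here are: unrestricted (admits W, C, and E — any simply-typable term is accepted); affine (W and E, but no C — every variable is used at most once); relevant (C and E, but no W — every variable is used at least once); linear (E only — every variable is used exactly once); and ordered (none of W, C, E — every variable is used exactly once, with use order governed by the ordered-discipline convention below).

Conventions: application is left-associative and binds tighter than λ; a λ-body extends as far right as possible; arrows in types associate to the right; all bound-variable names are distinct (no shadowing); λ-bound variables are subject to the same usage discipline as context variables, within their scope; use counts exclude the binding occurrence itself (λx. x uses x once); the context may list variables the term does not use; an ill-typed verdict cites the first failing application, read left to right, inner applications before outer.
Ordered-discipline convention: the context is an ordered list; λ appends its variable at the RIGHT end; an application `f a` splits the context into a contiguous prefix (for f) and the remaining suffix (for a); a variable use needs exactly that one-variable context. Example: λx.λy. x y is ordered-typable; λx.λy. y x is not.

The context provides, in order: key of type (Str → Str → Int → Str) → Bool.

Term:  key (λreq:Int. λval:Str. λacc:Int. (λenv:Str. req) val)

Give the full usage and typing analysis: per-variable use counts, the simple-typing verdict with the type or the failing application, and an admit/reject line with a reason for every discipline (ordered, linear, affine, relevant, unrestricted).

counts: key=1; req (λ-bound)=1; val (λ-bound)=1; acc (λ-bound)=0; env (λ-bound)=0
use order (left to right): key, req, val
typing: ill-typed: argument of type Int → Str → Int → Int where Str → Str → Int → Str is required
ordered ✗ (not simply typable)
linear ✗ (fails simple typing)
affine ✗ (a type mismatch blocks all five)
relevant ✗ (the type mismatch rejects it)
unrestricted ✗ (not simply typable)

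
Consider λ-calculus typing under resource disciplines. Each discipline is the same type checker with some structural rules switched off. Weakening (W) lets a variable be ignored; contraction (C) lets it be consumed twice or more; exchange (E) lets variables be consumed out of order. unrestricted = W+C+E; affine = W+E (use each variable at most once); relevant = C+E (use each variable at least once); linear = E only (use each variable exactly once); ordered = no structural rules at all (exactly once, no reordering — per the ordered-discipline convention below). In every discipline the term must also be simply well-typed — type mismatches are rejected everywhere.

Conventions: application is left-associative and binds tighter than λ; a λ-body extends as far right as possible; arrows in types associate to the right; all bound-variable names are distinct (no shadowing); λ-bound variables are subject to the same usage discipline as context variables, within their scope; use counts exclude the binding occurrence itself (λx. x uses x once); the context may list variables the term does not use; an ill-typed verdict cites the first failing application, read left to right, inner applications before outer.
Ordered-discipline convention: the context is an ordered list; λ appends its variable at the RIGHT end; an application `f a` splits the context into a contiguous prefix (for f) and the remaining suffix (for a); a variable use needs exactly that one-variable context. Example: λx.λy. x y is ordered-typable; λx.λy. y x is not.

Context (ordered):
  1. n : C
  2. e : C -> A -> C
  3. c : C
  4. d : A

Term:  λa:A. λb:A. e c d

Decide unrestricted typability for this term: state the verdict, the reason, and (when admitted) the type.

yes — type-checks (A -> A -> C) and nothing is barred; term : A -> A -> C
use counts: n=0; e=1; c=1; d=1; a [bound]=0; b [bound]=0
left-to-right use order: e, c, d
typing: well-typed at A -> A -> C
summary: ordered ✗ · linear ✗ · affine ✓ · relevant ✗ · unrestricted ✓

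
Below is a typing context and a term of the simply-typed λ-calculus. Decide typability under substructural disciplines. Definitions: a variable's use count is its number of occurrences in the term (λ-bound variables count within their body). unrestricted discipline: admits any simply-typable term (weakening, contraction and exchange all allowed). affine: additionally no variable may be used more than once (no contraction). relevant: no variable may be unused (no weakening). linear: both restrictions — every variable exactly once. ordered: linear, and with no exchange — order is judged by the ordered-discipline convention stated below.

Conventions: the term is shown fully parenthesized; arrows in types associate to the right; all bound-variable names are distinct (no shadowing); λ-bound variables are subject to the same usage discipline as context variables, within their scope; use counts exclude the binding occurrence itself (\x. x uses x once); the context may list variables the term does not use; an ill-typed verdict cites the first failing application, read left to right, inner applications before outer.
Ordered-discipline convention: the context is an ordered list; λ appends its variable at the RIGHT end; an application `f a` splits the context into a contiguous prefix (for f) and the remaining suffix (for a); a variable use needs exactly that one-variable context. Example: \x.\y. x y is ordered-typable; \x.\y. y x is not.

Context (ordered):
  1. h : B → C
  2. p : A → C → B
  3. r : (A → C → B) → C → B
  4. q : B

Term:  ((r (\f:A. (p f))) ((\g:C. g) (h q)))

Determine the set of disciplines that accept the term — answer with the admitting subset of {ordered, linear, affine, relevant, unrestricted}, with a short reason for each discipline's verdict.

accepted by: linear, affine, relevant, unrestricted
variable uses: h ×1, p ×1, r ×1, q ×1, f [bound] ×1, g [bound] ×1
left-to-right use order: r, p, f, g, h, q
typing: well-typed at B
ordered ✗ (use order r, p, f, g, h, q needs exchange)
linear ✓ (h, p, r, q, f, g: one use apiece)
affine ✓ (at most one use each (h, p, r, q, f, g))
relevant ✓ (none of h, p, r, q, f, g goes unused)
unrestricted ✓ (typability at B is all that's needed)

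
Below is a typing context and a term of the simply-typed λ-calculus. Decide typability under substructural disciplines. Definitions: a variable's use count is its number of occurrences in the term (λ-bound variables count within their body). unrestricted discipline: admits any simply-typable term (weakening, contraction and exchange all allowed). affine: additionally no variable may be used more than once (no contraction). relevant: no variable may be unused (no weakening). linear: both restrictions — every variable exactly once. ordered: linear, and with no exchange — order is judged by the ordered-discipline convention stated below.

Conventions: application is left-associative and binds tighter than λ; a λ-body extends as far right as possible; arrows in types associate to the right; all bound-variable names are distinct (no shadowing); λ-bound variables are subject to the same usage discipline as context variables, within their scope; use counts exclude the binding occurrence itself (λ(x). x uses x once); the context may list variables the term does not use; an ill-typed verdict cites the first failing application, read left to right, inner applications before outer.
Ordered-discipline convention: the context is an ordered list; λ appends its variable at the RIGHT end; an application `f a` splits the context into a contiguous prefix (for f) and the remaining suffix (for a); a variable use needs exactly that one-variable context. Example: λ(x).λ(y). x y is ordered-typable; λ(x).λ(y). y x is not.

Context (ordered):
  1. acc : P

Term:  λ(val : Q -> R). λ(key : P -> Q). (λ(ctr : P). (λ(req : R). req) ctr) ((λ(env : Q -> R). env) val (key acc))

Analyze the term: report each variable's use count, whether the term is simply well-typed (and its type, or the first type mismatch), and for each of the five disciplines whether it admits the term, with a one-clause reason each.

usage: acc: 1; val (λ-bound): 1; key (λ-bound): 1; ctr (λ-bound): 1; req (λ-bound): 1; env (λ-bound): 1
use order (left to right): req, ctr, env, val, key, acc
typing: ill-typed: an argument P mismatches the expected R
ordered: ✗, fails simple typing
linear: ✗, a type mismatch blocks all five
affine: ✗, the type mismatch rejects it
relevant: ✗, not simply typable
unrestricted: ✗, fails simple typing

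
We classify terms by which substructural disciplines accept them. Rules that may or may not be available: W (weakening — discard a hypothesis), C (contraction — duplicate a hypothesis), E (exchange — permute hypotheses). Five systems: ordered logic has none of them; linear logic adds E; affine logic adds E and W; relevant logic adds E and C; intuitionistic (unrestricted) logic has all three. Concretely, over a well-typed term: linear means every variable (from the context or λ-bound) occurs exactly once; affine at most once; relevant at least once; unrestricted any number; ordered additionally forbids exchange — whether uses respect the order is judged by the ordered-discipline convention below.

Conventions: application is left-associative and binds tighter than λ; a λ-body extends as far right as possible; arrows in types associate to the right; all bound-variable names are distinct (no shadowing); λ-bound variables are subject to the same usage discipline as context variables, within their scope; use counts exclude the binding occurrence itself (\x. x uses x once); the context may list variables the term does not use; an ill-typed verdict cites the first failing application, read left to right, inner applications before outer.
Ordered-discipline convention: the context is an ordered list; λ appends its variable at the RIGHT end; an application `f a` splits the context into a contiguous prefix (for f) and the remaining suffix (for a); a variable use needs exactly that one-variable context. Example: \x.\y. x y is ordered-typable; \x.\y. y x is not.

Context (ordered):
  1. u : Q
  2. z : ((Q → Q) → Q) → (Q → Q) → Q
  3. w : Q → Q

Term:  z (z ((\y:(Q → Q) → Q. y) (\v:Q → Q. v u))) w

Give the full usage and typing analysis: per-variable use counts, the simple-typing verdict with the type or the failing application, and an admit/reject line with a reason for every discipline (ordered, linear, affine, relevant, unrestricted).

variable uses: u: 1×, z: 2×, w: 1×, y [bound]: 1×, v [bound]: 1×
left-to-right use order: z, z, y, v, u, w
typing: well-typed at Q
ordered ✗ (repeated use of z ×2)
linear ✗ (repeated use of z ×2)
affine ✗ (repeated use of z ×2)
relevant ✓ (none of u, z, w, y, v goes unused)
unrestricted ✓ (well-typed at Q; no restrictions here)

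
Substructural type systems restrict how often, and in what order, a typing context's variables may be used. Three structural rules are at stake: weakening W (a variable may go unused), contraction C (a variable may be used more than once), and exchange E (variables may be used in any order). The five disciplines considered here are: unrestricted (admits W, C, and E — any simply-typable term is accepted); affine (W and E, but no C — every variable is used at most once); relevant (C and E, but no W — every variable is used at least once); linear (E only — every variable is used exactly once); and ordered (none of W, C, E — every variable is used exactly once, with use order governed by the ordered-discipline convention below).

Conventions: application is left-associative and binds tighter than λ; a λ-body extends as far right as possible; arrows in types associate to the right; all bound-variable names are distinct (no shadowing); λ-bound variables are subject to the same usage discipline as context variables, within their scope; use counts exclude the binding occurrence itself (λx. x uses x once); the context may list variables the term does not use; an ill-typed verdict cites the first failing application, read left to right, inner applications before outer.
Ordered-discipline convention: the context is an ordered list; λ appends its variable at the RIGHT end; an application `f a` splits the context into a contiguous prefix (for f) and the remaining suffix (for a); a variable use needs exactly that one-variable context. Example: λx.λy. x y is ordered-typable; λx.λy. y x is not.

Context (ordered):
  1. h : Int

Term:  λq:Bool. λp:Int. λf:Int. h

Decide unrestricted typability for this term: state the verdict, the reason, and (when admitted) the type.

yes — type-checks (Bool → Int → Int → Int) and nothing is barred; term : Bool → Int → Int → Int
usage: h=1; q [bound]=0; p [bound]=0; f [bound]=0
use order (left to right): h
typing: well-typed — term : Bool → Int → Int → Int
across the five disciplines: ordered ✗ · linear ✗ · affine ✓ · relevant ✗ · unrestricted ✓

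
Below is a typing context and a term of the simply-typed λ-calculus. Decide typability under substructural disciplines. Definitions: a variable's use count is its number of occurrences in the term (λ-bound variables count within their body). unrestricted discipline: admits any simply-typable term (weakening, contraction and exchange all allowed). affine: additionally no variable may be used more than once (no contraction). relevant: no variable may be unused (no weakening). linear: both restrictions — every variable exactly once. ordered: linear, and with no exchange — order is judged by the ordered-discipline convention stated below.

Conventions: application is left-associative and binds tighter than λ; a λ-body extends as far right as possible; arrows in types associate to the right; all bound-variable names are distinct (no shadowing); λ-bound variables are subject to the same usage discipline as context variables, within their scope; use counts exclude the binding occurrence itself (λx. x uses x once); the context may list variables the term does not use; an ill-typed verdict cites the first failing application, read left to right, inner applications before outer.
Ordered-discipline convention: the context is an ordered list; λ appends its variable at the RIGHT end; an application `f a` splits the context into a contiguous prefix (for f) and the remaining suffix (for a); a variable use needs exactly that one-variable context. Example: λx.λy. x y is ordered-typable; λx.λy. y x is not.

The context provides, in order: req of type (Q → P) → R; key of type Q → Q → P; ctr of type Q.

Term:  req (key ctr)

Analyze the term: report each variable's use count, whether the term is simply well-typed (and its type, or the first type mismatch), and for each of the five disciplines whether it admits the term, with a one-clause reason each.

counts: req=1; key=1; ctr=1
left-to-right use order: req, key, ctr
typing: ✓ — R
ordered ✓ (one use each (req, key, ctr); ordered split holds)
linear ✓ (req, key, ctr: one use apiece)
affine ✓ (no duplicate uses among req, key, ctr)
relevant ✓ (req, key, ctr: all used, weakening unneeded)
unrestricted ✓ (simply typable at R; W, C, E all held)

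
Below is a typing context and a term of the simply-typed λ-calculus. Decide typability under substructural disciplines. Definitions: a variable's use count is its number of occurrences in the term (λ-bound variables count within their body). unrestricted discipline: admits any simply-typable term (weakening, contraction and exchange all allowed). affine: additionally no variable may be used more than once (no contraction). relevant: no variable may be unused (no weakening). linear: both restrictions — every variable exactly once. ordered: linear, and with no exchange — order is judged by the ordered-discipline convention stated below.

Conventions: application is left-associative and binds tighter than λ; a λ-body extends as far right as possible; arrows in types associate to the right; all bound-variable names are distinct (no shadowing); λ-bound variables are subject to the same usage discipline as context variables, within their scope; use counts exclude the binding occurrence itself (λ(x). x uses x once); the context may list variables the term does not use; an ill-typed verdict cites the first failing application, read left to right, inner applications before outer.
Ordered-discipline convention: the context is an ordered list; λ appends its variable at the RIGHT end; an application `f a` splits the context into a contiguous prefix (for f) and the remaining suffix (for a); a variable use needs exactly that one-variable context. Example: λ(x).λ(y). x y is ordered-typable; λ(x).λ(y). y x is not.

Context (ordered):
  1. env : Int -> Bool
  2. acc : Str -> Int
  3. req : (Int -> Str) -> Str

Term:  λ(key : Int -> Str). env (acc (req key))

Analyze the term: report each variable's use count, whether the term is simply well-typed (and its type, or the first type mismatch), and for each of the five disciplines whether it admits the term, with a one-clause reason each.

use counts: env: 1×, acc: 1×, req: 1×, key (λ-bound): 1×
use order (left to right): env, acc, req, key
typing: ✓ — (Int -> Str) -> Bool
ordered: ✓, one use each (env, acc, req, key); ordered split holds
linear: ✓, single use per variable (env, acc, req, key)
affine: ✓, env, acc, req, key: no repeats, contraction unneeded
relevant: ✓, env, acc, req, key: all used, weakening unneeded
unrestricted: ✓, type-checks ((Int -> Str) -> Bool) and nothing is barred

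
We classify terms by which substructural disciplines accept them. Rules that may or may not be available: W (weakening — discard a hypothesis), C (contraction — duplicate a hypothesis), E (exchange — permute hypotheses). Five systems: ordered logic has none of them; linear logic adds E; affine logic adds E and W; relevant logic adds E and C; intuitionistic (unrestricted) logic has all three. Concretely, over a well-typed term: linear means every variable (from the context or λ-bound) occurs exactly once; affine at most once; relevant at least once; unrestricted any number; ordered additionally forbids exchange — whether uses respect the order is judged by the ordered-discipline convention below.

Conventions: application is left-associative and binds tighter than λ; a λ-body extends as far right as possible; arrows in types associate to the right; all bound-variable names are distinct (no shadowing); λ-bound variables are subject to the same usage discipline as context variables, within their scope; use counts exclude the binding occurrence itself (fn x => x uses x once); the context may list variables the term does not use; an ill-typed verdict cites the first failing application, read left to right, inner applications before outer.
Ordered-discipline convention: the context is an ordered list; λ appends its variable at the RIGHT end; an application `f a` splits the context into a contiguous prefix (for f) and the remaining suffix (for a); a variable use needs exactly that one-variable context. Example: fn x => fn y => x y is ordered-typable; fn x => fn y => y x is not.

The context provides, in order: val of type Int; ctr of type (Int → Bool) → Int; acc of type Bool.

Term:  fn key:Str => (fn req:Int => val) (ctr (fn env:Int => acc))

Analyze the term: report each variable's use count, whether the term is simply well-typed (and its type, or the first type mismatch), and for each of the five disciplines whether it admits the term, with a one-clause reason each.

usage: val: 1×; ctr: 1×; acc: 1×; key (λ-bound): 0×; req (λ-bound): 0×; env (λ-bound): 0×
uses in reading order: val, ctr, acc
typing: well-typed — term : Str → Int
ordered: ✗ — key, req, env never used (weakening)
linear: ✗ — key, req, env never used (weakening)
affine: ✓ — no duplicate uses among val, ctr, acc, key, req, env
relevant: ✗ — key, req, env never used (weakening)
unrestricted: ✓ — simply typable at Str → Int; W, C, E all held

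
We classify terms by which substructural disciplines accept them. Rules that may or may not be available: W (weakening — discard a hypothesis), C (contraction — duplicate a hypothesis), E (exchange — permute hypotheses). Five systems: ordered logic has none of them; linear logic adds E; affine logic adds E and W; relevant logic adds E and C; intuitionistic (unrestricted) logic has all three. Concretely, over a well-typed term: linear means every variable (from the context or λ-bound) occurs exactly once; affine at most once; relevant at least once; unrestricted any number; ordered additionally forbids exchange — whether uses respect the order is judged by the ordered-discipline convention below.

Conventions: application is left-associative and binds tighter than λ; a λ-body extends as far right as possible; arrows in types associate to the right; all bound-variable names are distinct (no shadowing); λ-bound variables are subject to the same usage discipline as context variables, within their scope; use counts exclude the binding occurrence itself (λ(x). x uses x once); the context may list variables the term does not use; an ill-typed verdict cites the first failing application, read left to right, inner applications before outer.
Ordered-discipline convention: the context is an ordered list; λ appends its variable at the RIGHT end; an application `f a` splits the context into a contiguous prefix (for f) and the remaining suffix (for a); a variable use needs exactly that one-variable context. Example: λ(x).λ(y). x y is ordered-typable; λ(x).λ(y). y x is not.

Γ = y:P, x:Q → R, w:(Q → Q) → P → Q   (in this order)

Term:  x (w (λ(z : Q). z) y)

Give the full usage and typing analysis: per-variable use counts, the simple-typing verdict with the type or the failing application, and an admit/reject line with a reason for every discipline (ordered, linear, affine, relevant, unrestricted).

counts: y ×1; x ×1; w ×1; z [bound] ×1
order of uses: x, w, z, y
typing: the term checks, with type R
ordered ✗ (needs exchange: uses follow x, w, z, y)
linear ✓ (single use per variable (y, x, w, z))
affine ✓ (no duplicate uses among y, x, w, z)
relevant ✓ (every one of y, x, w, z appears)
unrestricted ✓ (simply typable at R; W, C, E all held)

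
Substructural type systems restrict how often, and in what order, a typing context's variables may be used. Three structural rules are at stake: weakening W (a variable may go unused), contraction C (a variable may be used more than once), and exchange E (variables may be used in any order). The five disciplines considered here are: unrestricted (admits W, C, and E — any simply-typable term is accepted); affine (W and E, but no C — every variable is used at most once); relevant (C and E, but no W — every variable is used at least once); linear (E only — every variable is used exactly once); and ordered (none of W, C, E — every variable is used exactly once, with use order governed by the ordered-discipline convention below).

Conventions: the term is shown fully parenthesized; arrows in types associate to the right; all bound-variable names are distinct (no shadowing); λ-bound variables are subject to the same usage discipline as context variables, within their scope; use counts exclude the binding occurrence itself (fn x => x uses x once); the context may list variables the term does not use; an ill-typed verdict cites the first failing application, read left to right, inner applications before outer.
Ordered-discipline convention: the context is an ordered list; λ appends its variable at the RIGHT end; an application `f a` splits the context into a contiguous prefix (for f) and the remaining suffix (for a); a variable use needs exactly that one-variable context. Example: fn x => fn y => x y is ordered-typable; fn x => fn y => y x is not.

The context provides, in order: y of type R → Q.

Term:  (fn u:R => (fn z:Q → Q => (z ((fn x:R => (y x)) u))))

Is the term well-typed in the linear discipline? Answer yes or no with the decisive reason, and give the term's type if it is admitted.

yes — y, u, z, x: one use apiece; term : R → (Q → Q) → Q
usage: y=1, u (λ-bound)=1, z (λ-bound)=1, x (λ-bound)=1
order of uses: z, y, x, u
typing: well-typed — term : R → (Q → Q) → Q
per-discipline verdicts: ordered ✗, linear ✓, affine ✓, relevant ✓, unrestricted ✓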